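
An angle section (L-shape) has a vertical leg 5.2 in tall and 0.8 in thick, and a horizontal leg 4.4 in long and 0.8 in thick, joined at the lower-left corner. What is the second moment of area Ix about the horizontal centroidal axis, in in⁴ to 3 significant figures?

Ix ≈ 17.8 in⁴

Break the section into simple shapes (no overlaps), measuring from the bottom-left corner of the bounding box.
Vertical leg: 0.8 × 5.2, A = 4.16 in², y = 2.6 in, Ī = 9.3739 in⁴.
Horizontal leg (remainder): 3.6 × 0.8, A = 2.88 in², y = 0.4 in, Ī = 0.1536 in⁴.
Centroid: ȳ = ΣA·y / ΣA = 1.7 in.
Transfer each piece to the horizontal centroidal axis using Ī + A·d² with d = y − 1.7:
  vertical leg: d = 0.9 in → contributes +12.743 in⁴
  horizontal leg (remainder): d = -1.3 in → contributes +5.0208 in⁴
Total I = 17.764 in⁴.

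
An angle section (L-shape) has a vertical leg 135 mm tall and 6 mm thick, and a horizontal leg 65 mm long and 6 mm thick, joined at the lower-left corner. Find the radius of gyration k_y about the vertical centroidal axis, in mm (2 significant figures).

k_y ≈ 18 mm

Treat the section as a set of non-overlapping primitives; coordinates are from the bounding-box lower-left.
Vertical leg: 6 × 135, A = 810 mm², x = 3 mm, Ī = 2 430 mm⁴.
Horizontal leg (remainder): 59 × 6, A = 354 mm², x = 35.5 mm, Ī = 102 690 mm⁴.
Centroid: x̄ = ΣA·x / ΣA = 12.88 mm.
Transfer each piece to the vertical centroidal axis using Ī + A·d² with d = x − 12.88:
  vertical leg: d = -9.884 mm → contributes +81 562 mm⁴
  horizontal leg (remainder): d = 22.62 mm → contributes +283 754 mm⁴
Total I = 365 316 mm⁴.
Radius of gyration: k = √(I/A) = √(365 316 / 1 164) = 17.72 mm.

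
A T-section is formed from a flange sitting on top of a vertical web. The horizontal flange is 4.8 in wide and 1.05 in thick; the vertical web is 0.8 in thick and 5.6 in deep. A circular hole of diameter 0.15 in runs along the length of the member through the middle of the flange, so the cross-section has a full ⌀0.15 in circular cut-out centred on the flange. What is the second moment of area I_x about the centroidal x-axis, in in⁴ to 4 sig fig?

Treat the section as a set of non-overlapping primitives; coordinates are from the bounding-box lower-left.
Flange: 4.8 × 1.05, A = 5.04 in², y = 6.125 in, Ī = 0.46305 in⁴.
Web: 0.8 × 5.6, A = 4.48 in², y = 2.8 in, Ī = 11.7077 in⁴.
Hole (subtracted): ⌀0.15, A = 0.0176715 in², y = 6.125 in, Ī = 0.0000248505 in⁴.
Centroid: ȳ = ΣA·y / ΣA = 4.55738 in.
Transfer each piece to the centroidal x-axis using Ī + A·d² with d = y − 4.55738:
  flange: d = 1.56762 in → contributes +12.8484 in⁴
  web: d = -1.75738 in → contributes +25.5438 in⁴
  hole: d = 1.56762 in → contributes −0.043451 in⁴
Total I = 38.3488 in⁴.

I_x ≈ 38.35 in⁴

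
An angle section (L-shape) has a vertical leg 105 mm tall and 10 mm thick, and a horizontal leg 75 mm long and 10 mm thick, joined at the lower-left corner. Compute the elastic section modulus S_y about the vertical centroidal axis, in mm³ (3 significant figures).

Treat the section as a set of non-overlapping primitives; coordinates are from the bounding-box lower-left.
Vertical leg: 10 × 105, A = 1 050 mm², x = 5 mm, Ī = 8 750 mm⁴.
Horizontal leg (remainder): 65 × 10, A = 650 mm², x = 42.5 mm, Ī = 228 854 mm⁴.
Centroid: x̄ = ΣA·x / ΣA = 19.338 mm.
Transfer each piece to the vertical centroidal axis using Ī + A·d² with d = x − 19.338:
  vertical leg: d = -14.338 mm → contributes +224 614 mm⁴
  horizontal leg (remainder): d = 23.162 mm → contributes +577 558 mm⁴
Total I = 802 172 mm⁴.
Extreme fibre distance c = 55.662 mm; S = I/c = 14 412 mm³.

S_y ≈ 1.44 × 10⁴ mm³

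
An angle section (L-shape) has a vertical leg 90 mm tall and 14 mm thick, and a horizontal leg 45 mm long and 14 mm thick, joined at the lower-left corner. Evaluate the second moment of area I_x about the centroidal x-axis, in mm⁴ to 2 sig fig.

Split into non-overlapping primitives; take the origin at the lower-left of the bounding box.
Vertical leg: 14 × 90, A = 1 260 mm², y = 45 mm, Ī = 850 500 mm⁴.
Horizontal leg (remainder): 31 × 14, A = 434 mm², y = 7 mm, Ī = 7 089 mm⁴.
Centroid: ȳ = ΣA·y / ΣA = 35.26 mm.
Transfer each piece to the centroidal x-axis using Ī + A·d² with d = y − 35.26:
  vertical leg: d = 9.736 mm → contributes +969 924 mm⁴
  horizontal leg (remainder): d = -28.26 mm → contributes +353 803 mm⁴
Total I = 1 323 726 mm⁴.

I_x ≈ 1.3 × 10⁶ mm⁴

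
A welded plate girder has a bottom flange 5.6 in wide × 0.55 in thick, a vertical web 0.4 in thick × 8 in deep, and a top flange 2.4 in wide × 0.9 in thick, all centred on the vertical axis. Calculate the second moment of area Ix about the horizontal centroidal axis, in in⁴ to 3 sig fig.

Decompose the section into non-overlapping parts with the origin at the bottom-left of its bounding rectangle.
Bottom plate: 5.6 × 0.55, A = 3.08 in², y = 0.275 in, Ī = 0.077642 in⁴.
Web plate: 0.4 × 8, A = 3.2 in², y = 4.55 in, Ī = 17.067 in⁴.
Top plate: 2.4 × 0.9, A = 2.16 in², y = 9 in, Ī = 0.1458 in⁴.
Centroid: ȳ = ΣA·y / ΣA = 4.1288 in.
Transfer each piece to the horizontal centroidal axis using Ī + A·d² with d = y − 4.1288:
  bottom plate: d = -3.8538 in → contributes +45.821 in⁴
  web plate: d = 0.42121 in → contributes +17.634 in⁴
  top plate: d = 4.8712 in → contributes +51.4 in⁴
Total I = 114.86 in⁴.

Ix ≈ 115 in⁴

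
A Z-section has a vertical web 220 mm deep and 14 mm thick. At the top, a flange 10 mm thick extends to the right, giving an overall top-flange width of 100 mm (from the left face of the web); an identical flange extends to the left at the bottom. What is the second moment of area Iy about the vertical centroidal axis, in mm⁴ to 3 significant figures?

Split into non-overlapping primitives; take the origin at the lower-left of the bounding box.
Web: 14 × 220, A = 3 080 mm², x = 93 mm, Ī = 50 307 mm⁴.
Top flange (beyond web): 86 × 10, A = 860 mm², x = 143 mm, Ī = 530 047 mm⁴.
Bottom flange (beyond web): 86 × 10, A = 860 mm², x = 43 mm, Ī = 530 047 mm⁴.
Centroid: x̄ = ΣA·x / ΣA = 93 mm.
Transfer each piece to the vertical centroidal axis using Ī + A·d² with d = x − 93:
  web: d = 0 mm → contributes +50 307 mm⁴
  top flange (beyond web): d = 50 mm → contributes +2 680 047 mm⁴
  bottom flange (beyond web): d = -50 mm → contributes +2 680 047 mm⁴
Total I = 5 410 400 mm⁴.

Iy ≈ 5.41 × 10⁶ mm⁴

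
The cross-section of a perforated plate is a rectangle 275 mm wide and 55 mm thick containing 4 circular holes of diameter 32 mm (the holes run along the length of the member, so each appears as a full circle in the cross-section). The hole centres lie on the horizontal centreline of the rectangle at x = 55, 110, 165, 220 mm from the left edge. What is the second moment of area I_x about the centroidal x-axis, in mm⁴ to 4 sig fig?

Split into non-overlapping primitives; take the origin at the lower-left of the bounding box.
Plate: 275 × 55, A = 15 125 mm², y = 27.5 mm, Ī = 3 812 760 mm⁴.
Hole 1 (subtracted): ⌀32, A = 804.248 mm², y = 27.5 mm, Ī = 51471.9 mm⁴.
Hole 2 (subtracted): ⌀32, A = 804.248 mm², y = 27.5 mm, Ī = 51471.9 mm⁴.
Hole 3 (subtracted): ⌀32, A = 804.248 mm², y = 27.5 mm, Ī = 51471.9 mm⁴.
Hole 4 (subtracted): ⌀32, A = 804.248 mm², y = 27.5 mm, Ī = 51471.9 mm⁴.
By symmetry the centroid is at mid-height, ȳ = 27.5 mm.
All pieces are centred on the centroidal x-axis, so I = ΣĪ (holes subtracted) = 3 606 873 mm⁴.

I_x ≈ 3.607 × 10⁶ mm⁴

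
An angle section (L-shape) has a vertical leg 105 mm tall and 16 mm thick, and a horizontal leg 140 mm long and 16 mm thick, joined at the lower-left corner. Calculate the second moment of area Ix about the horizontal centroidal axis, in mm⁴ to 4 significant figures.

Decompose the section into non-overlapping parts with the origin at the bottom-left of its bounding rectangle.
Vertical leg: 16 × 105, A = 1 680 mm², y = 52.5 mm, Ī = 1 543 500 mm⁴.
Horizontal leg (remainder): 124 × 16, A = 1 984 mm², y = 8 mm, Ī = 42325.3 mm⁴.
Centroid: ȳ = ΣA·y / ΣA = 28.4039 mm.
Transfer each piece to the horizontal centroidal axis using Ī + A·d² with d = y − 28.4039:
  vertical leg: d = 24.0961 mm → contributes +2 518 943 mm⁴
  horizontal leg (remainder): d = -20.4039 mm → contributes +868 305 mm⁴
Total I = 3 387 248 mm⁴.

Ix ≈ 3.387 × 10⁶ mm⁴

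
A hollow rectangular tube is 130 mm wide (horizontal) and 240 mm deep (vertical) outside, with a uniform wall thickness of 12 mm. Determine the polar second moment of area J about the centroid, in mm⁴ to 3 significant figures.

J ≈ 8.32 × 10⁷ mm⁴

Treat the section as a set of non-overlapping primitives; coordinates are from the bounding-box lower-left.
Outer rectangle: 130 × 240, A = 31 200 mm², y = 120 mm, Ī = 149 760 000 mm⁴.
Inner void (subtracted): 106 × 216, A = 22 896 mm², y = 120 mm, Ī = 89 019 648 mm⁴.
By symmetry the centroid is at mid-height, ȳ = 120 mm.
All pieces are centred on the centroidal x-axis, so I = ΣĪ (holes subtracted) = 60 740 352 mm⁴.
Repeating about the centroidal y-axis gives I_y = 22 501 712 mm⁴.
Polar second moment: J = I_x + I_y = 83 242 064 mm⁴.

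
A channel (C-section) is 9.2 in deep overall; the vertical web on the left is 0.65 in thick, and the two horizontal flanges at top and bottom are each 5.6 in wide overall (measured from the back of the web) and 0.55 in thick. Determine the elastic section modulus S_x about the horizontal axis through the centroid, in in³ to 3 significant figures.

S_x ≈ 31.3 in³

Treat the section as a set of non-overlapping primitives; coordinates are from the bounding-box lower-left.
Web: 0.65 × 9.2, A = 5.98 in², y = 4.6 in, Ī = 42.179 in⁴.
Top flange (beyond web): 4.95 × 0.55, A = 2.7225 in², y = 8.925 in, Ī = 0.06863 in⁴.
Bottom flange (beyond web): 4.95 × 0.55, A = 2.7225 in², y = 0.275 in, Ī = 0.06863 in⁴.
By symmetry the centroid is at mid-height, ȳ = 4.6 in.
Transfer each piece to the horizontal axis through the centroid using Ī + A·d² with d = y − 4.6:
  web: d = 0 in → contributes +42.179 in⁴
  top flange (beyond web): d = 4.325 in → contributes +50.995 in⁴
  bottom flange (beyond web): d = -4.325 in → contributes +50.995 in⁴
Total I = 144.17 in⁴.
Extreme fibre distance c = 4.6 in; S = I/c = 31.341 in³.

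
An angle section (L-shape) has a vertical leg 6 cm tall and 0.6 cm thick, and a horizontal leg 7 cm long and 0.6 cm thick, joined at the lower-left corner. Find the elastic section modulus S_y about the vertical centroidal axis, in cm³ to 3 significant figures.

S_y ≈ 7.35 cm³

Split into non-overlapping primitives; take the origin at the lower-left of the bounding box.
Vertical leg: 0.6 × 6, A = 3.6 cm², x = 0.3 cm, Ī = 0.108 cm⁴.
Horizontal leg (remainder): 6.4 × 0.6, A = 3.84 cm², x = 3.8 cm, Ī = 13.107 cm⁴.
Centroid: x̄ = ΣA·x / ΣA = 2.1065 cm.
Transfer each piece to the vertical centroidal axis using Ī + A·d² with d = x − 2.1065:
  vertical leg: d = -1.8065 cm → contributes +11.856 cm⁴
  horizontal leg (remainder): d = 1.6935 cm → contributes +24.121 cm⁴
Total I = 35.976 cm⁴.
Extreme fibre distance c = 4.8935 cm; S = I/c = 7.3518 cm³.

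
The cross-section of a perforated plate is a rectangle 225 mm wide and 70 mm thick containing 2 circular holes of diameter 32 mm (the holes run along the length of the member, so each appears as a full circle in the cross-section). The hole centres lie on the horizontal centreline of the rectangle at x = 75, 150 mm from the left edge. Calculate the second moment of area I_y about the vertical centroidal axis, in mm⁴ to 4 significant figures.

Break the section into simple shapes (no overlaps), measuring from the bottom-left corner of the bounding box.
Plate: 225 × 70, A = 15 750 mm², x = 112.5 mm, Ī = 66 445 313 mm⁴.
Hole 1 (subtracted): ⌀32, A = 804.248 mm², x = 75 mm, Ī = 51471.9 mm⁴.
Hole 2 (subtracted): ⌀32, A = 804.248 mm², x = 150 mm, Ī = 51471.9 mm⁴.
By symmetry the centroid is at mid-width, x̄ = 112.5 mm.
Transfer each piece to the vertical centroidal axis using Ī + A·d² with d = x − 112.5:
  plate: d = 0 mm → contributes +66 445 313 mm⁴
  hole 1: d = -37.5 mm → contributes −1 182 445 mm⁴
  hole 2: d = 37.5 mm → contributes −1 182 445 mm⁴
Total I = 64 080 422 mm⁴.

I_y ≈ 6.408 × 10⁷ mm⁴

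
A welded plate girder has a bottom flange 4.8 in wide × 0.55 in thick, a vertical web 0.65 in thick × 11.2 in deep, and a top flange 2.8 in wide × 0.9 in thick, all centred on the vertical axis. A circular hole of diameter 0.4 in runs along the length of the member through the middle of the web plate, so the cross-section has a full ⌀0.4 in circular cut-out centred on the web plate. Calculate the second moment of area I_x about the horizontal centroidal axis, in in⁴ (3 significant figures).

I_x ≈ 260 in⁴

Split into non-overlapping primitives; take the origin at the lower-left of the bounding box.
Bottom plate: 4.8 × 0.55, A = 2.64 in², y = 0.275 in, Ī = 0.06655 in⁴.
Web plate: 0.65 × 11.2, A = 7.28 in², y = 6.15 in, Ī = 76.1 in⁴.
Top plate: 2.8 × 0.9, A = 2.52 in², y = 12.2 in, Ī = 0.1701 in⁴.
Hole (subtracted): ⌀0.4, A = 0.12566 in², y = 6.15 in, Ī = 0.0012566 in⁴.
Centroid: ȳ = ΣA·y / ΣA = 6.1286 in.
Transfer each piece to the horizontal centroidal axis using Ī + A·d² with d = y − 6.1286:
  bottom plate: d = -5.8536 in → contributes +90.524 in⁴
  web plate: d = 0.021438 in → contributes +76.104 in⁴
  top plate: d = 6.0714 in → contributes +93.063 in⁴
  hole: d = 0.021438 in → contributes −0.0013144 in⁴
Total I = 259.69 in⁴.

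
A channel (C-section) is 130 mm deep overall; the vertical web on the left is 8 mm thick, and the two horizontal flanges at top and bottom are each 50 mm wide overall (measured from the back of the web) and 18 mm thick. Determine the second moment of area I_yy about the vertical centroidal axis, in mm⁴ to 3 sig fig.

I_yy ≈ 6.13 × 10⁵ mm⁴

Break the section into simple shapes (no overlaps), measuring from the bottom-left corner of the bounding box.
Web: 8 × 130, A = 1 040 mm², x = 4 mm, Ī = 5546.7 mm⁴.
Top flange (beyond web): 42 × 18, A = 756 mm², x = 29 mm, Ī = 111 132 mm⁴.
Bottom flange (beyond web): 42 × 18, A = 756 mm², x = 29 mm, Ī = 111 132 mm⁴.
Centroid: x̄ = ΣA·x / ΣA = 18.812 mm.
Transfer each piece to the vertical centroidal axis using Ī + A·d² with d = x − 18.812:
  web: d = -14.812 mm → contributes +233 715 mm⁴
  top flange (beyond web): d = 10.188 mm → contributes +189 603 mm⁴
  bottom flange (beyond web): d = 10.188 mm → contributes +189 603 mm⁴
Total I = 612 920 mm⁴.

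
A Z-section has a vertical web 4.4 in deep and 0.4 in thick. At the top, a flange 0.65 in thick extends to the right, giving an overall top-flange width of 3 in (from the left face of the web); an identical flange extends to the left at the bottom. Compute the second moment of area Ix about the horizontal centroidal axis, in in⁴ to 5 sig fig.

Treat the section as a set of non-overlapping primitives; coordinates are from the bounding-box lower-left.
Web: 0.4 × 4.4, A = 1.76 in², y = 2.2 in, Ī = 2.839467 in⁴.
Top flange (beyond web): 2.6 × 0.65, A = 1.69 in², y = 4.075 in, Ī = 0.05950208 in⁴.
Bottom flange (beyond web): 2.6 × 0.65, A = 1.69 in², y = 0.325 in, Ī = 0.05950208 in⁴.
Centroid: ȳ = ΣA·y / ΣA = 2.2 in.
Transfer each piece to the horizontal centroidal axis using Ī + A·d² with d = y − 2.2:
  web: d = 0 in → contributes +2.839467 in⁴
  top flange (beyond web): d = 1.875 in → contributes +6.000908 in⁴
  bottom flange (beyond web): d = -1.875 in → contributes +6.000908 in⁴
Total I = 14.84128 in⁴.

Ix ≈ 14.841 in⁴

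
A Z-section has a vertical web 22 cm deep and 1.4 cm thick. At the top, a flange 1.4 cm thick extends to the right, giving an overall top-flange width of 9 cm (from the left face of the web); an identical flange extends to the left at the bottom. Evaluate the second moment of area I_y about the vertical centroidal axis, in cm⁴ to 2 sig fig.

Treat the section as a set of non-overlapping primitives; coordinates are from the bounding-box lower-left.
Web: 1.4 × 22, A = 30.8 cm², x = 8.3 cm, Ī = 5.031 cm⁴.
Top flange (beyond web): 7.6 × 1.4, A = 10.64 cm², x = 12.8 cm, Ī = 51.21 cm⁴.
Bottom flange (beyond web): 7.6 × 1.4, A = 10.64 cm², x = 3.8 cm, Ī = 51.21 cm⁴.
Centroid: x̄ = ΣA·x / ΣA = 8.3 cm.
Transfer each piece to the vertical centroidal axis using Ī + A·d² with d = x − 8.3:
  web: d = 0 cm → contributes +5.031 cm⁴
  top flange (beyond web): d = 4.5 cm → contributes +266.7 cm⁴
  bottom flange (beyond web): d = -4.5 cm → contributes +266.7 cm⁴
Total I = 538.4 cm⁴.

I_y ≈ 540 cm⁴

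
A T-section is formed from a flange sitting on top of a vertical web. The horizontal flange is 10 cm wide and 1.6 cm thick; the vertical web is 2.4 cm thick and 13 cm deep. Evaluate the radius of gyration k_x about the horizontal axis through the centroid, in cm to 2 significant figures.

k_x ≈ 4.6 cm

Break the section into simple shapes (no overlaps), measuring from the bottom-left corner of the bounding box.
Flange: 10 × 1.6, A = 16 cm², y = 13.8 cm, Ī = 3.413 cm⁴.
Web: 2.4 × 13, A = 31.2 cm², y = 6.5 cm, Ī = 439.4 cm⁴.
Centroid: ȳ = ΣA·y / ΣA = 8.975 cm.
Transfer each piece to the horizontal axis through the centroid using Ī + A·d² with d = y − 8.975:
  flange: d = 4.825 cm → contributes +376 cm⁴
  web: d = -2.475 cm → contributes +630.5 cm⁴
Total I = 1 006 cm⁴.
Radius of gyration: k = √(I/A) = √(1 006 / 47.2) = 4.618 cm.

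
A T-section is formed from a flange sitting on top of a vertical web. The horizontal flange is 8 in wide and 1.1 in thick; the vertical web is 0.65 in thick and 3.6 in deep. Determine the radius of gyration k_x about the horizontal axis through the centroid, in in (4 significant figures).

Decompose the section into non-overlapping parts with the origin at the bottom-left of its bounding rectangle.
Flange: 8 × 1.1, A = 8.8 in², y = 4.15 in, Ī = 0.887333 in⁴.
Web: 0.65 × 3.6, A = 2.34 in², y = 1.8 in, Ī = 2.5272 in⁴.
Centroid: ȳ = ΣA·y / ΣA = 3.65637 in.
Transfer each piece to the horizontal axis through the centroid using Ī + A·d² with d = y − 3.65637:
  flange: d = 0.493627 in → contributes +3.0316 in⁴
  web: d = -1.85637 in → contributes +10.5911 in⁴
Total I = 13.6227 in⁴.
Radius of gyration: k = √(I/A) = √(13.6227 / 11.14) = 1.10583 in.

k_x ≈ 1.106 in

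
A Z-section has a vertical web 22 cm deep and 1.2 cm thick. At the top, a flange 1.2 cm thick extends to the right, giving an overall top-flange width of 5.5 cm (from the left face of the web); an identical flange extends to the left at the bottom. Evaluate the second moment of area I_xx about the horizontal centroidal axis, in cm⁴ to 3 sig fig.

I_xx ≈ 2180 cm⁴

Break the section into simple shapes (no overlaps), measuring from the bottom-left corner of the bounding box.
Web: 1.2 × 22, A = 26.4 cm², y = 11 cm, Ī = 1064.8 cm⁴.
Top flange (beyond web): 4.3 × 1.2, A = 5.16 cm², y = 21.4 cm, Ī = 0.6192 cm⁴.
Bottom flange (beyond web): 4.3 × 1.2, A = 5.16 cm², y = 0.6 cm, Ī = 0.6192 cm⁴.
Centroid: ȳ = ΣA·y / ΣA = 11 cm.
Transfer each piece to the horizontal centroidal axis using Ī + A·d² with d = y − 11:
  web: d = 0 cm → contributes +1064.8 cm⁴
  top flange (beyond web): d = 10.4 cm → contributes +558.72 cm⁴
  bottom flange (beyond web): d = -10.4 cm → contributes +558.72 cm⁴
Total I = 2182.2 cm⁴.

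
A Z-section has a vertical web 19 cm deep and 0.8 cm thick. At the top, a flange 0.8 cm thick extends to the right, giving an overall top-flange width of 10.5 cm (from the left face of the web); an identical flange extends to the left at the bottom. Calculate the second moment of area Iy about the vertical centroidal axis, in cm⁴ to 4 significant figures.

Split into non-overlapping primitives; take the origin at the lower-left of the bounding box.
Web: 0.8 × 19, A = 15.2 cm², x = 10.1 cm, Ī = 0.810667 cm⁴.
Top flange (beyond web): 9.7 × 0.8, A = 7.76 cm², x = 15.35 cm, Ī = 60.8449 cm⁴.
Bottom flange (beyond web): 9.7 × 0.8, A = 7.76 cm², x = 4.85 cm, Ī = 60.8449 cm⁴.
Centroid: x̄ = ΣA·x / ΣA = 10.1 cm.
Transfer each piece to the vertical centroidal axis using Ī + A·d² with d = x − 10.1:
  web: d = 0 cm → contributes +0.810667 cm⁴
  top flange (beyond web): d = 5.25 cm → contributes +274.73 cm⁴
  bottom flange (beyond web): d = -5.25 cm → contributes +274.73 cm⁴
Total I = 550.27 cm⁴.

Iy ≈ 550.3 cm⁴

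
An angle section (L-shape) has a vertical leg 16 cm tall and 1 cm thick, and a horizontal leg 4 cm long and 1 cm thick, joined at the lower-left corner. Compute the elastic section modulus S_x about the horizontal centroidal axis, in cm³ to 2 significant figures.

S_x ≈ 53 cm³

Treat the section as a set of non-overlapping primitives; coordinates are from the bounding-box lower-left.
Vertical leg: 1 × 16, A = 16 cm², y = 8 cm, Ī = 341.3 cm⁴.
Horizontal leg (remainder): 3 × 1, A = 3 cm², y = 0.5 cm, Ī = 0.25 cm⁴.
Centroid: ȳ = ΣA·y / ΣA = 6.816 cm.
Transfer each piece to the horizontal centroidal axis using Ī + A·d² with d = y − 6.816:
  vertical leg: d = 1.184 cm → contributes +363.8 cm⁴
  horizontal leg (remainder): d = -6.316 cm → contributes +119.9 cm⁴
Total I = 483.7 cm⁴.
Extreme fibre distance c = 9.184 cm; S = I/c = 52.67 cm³.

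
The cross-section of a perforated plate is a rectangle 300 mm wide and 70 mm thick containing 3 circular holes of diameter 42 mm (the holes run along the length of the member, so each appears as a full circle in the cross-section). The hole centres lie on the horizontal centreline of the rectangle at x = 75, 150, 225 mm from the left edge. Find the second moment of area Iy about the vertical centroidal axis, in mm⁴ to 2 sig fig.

Decompose the section into non-overlapping parts with the origin at the bottom-left of its bounding rectangle.
Plate: 300 × 70, A = 21 000 mm², x = 150 mm, Ī = 157 500 000 mm⁴.
Hole 1 (subtracted): ⌀42, A = 1 385 mm², x = 75 mm, Ī = 152 745 mm⁴.
Hole 2 (subtracted): ⌀42, A = 1 385 mm², x = 150 mm, Ī = 152 745 mm⁴.
Hole 3 (subtracted): ⌀42, A = 1 385 mm², x = 225 mm, Ī = 152 745 mm⁴.
By symmetry the centroid is at mid-width, x̄ = 150 mm.
Transfer each piece to the vertical centroidal axis using Ī + A·d² with d = x − 150:
  plate: d = 0 mm → contributes +157 500 000 mm⁴
  hole 1: d = -75 mm → contributes −7 945 858 mm⁴
  hole 2: d = 0 mm → contributes −152 745 mm⁴
  hole 3: d = 75 mm → contributes −7 945 858 mm⁴
Total I = 141 455 538 mm⁴.

Iy ≈ 1.4 × 10⁸ mm⁴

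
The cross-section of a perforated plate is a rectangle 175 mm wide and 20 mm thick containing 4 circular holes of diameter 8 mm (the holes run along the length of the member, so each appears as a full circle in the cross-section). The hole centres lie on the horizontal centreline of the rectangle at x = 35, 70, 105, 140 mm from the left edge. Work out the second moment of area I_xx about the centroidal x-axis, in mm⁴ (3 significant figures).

I_xx ≈ 1.16 × 10⁵ mm⁴

Treat the section as a set of non-overlapping primitives; coordinates are from the bounding-box lower-left.
Plate: 175 × 20, A = 3 500 mm², y = 10 mm, Ī = 116 667 mm⁴.
Hole 1 (subtracted): ⌀8, A = 50.265 mm², y = 10 mm, Ī = 201.06 mm⁴.
Hole 2 (subtracted): ⌀8, A = 50.265 mm², y = 10 mm, Ī = 201.06 mm⁴.
Hole 3 (subtracted): ⌀8, A = 50.265 mm², y = 10 mm, Ī = 201.06 mm⁴.
Hole 4 (subtracted): ⌀8, A = 50.265 mm², y = 10 mm, Ī = 201.06 mm⁴.
By symmetry the centroid is at mid-height, ȳ = 10 mm.
All pieces are centred on the centroidal x-axis, so I = ΣĪ (holes subtracted) = 115 862 mm⁴.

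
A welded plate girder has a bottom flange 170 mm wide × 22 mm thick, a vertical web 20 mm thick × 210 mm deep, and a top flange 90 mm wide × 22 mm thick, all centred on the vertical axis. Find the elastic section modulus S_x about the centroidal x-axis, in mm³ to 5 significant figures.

Split into non-overlapping primitives; take the origin at the lower-left of the bounding box.
Bottom plate: 170 × 22, A = 3 740 mm², y = 11 mm, Ī = 150846.7 mm⁴.
Web plate: 20 × 210, A = 4 200 mm², y = 127 mm, Ī = 15 435 000 mm⁴.
Top plate: 90 × 22, A = 1 980 mm², y = 243 mm, Ī = 79 860 mm⁴.
Centroid: ȳ = ΣA·y / ΣA = 106.4194 mm.
Transfer each piece to the centroidal x-axis using Ī + A·d² with d = y − 106.4194:
  bottom plate: d = -95.41935 mm → contributes +34 202 998 mm⁴
  web plate: d = 20.58065 mm → contributes +17 213 964 mm⁴
  top plate: d = 136.5806 mm → contributes +37 015 320 mm⁴
Total I = 88 432 282 mm⁴.
Extreme fibre distance c = 147.5806 mm; S = I/c = 599213.3 mm³.

S_x ≈ 5.9921 × 10⁵ mm³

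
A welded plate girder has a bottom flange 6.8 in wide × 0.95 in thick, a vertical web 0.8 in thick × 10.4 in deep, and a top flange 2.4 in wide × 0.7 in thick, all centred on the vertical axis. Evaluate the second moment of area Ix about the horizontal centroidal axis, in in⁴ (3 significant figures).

Ix ≈ 290 in⁴

Treat the section as a set of non-overlapping primitives; coordinates are from the bounding-box lower-left.
Bottom plate: 6.8 × 0.95, A = 6.46 in², y = 0.475 in, Ī = 0.48585 in⁴.
Web plate: 0.8 × 10.4, A = 8.32 in², y = 6.15 in, Ī = 74.991 in⁴.
Top plate: 2.4 × 0.7, A = 1.68 in², y = 11.7 in, Ī = 0.0686 in⁴.
Centroid: ȳ = ΣA·y / ΣA = 4.4892 in.
Transfer each piece to the horizontal centroidal axis using Ī + A·d² with d = y − 4.4892:
  bottom plate: d = -4.0142 in → contributes +104.58 in⁴
  web plate: d = 1.6608 in → contributes +97.939 in⁴
  top plate: d = 7.2108 in → contributes +87.421 in⁴
Total I = 289.94 in⁴.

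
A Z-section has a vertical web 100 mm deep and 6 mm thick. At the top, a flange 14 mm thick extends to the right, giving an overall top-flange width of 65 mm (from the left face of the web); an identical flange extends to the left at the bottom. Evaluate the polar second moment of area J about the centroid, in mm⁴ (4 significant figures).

Break the section into simple shapes (no overlaps), measuring from the bottom-left corner of the bounding box.
Web: 6 × 100, A = 600 mm², y = 50 mm, Ī = 500 000 mm⁴.
Top flange (beyond web): 59 × 14, A = 826 mm², y = 93 mm, Ī = 13491.3 mm⁴.
Bottom flange (beyond web): 59 × 14, A = 826 mm², y = 7 mm, Ī = 13491.3 mm⁴.
Centroid: ȳ = ΣA·y / ΣA = 50 mm.
Transfer each piece to the centroidal x-axis using Ī + A·d² with d = y − 50:
  web: d = 0 mm → contributes +500 000 mm⁴
  top flange (beyond web): d = 43 mm → contributes +1 540 765 mm⁴
  bottom flange (beyond web): d = -43 mm → contributes +1 540 765 mm⁴
Total I = 3 581 531 mm⁴.
For the y-axis: x̄ = 62 mm.
Repeating about the centroidal y-axis gives I_y = 2 225 943 mm⁴.
Polar second moment: J = I_x + I_y = 5 807 473 mm⁴.

J ≈ 5.807 × 10⁶ mm⁴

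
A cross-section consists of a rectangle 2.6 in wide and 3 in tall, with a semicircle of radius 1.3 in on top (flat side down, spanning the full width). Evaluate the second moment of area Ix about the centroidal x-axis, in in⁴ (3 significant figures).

Treat the section as a set of non-overlapping primitives; coordinates are from the bounding-box lower-left.
Rectangular body: 2.6 × 3, A = 7.8 in², y = 1.5 in, Ī = 5.85 in⁴.
Semicircular cap: semicircle r = 1.3, A = 2.6546 in², y = 3.5517 in, Ī = 0.31348 in⁴.
Centroid: ȳ = ΣA·y / ΣA = 2.021 in.
Transfer each piece to the centroidal x-axis using Ī + A·d² with d = y − 2.021:
  rectangular body: d = -0.52098 in → contributes +7.9671 in⁴
  semicircular cap: d = 1.5308 in → contributes +6.5339 in⁴
Total I = 14.501 in⁴.

Ix ≈ 14.5 in⁴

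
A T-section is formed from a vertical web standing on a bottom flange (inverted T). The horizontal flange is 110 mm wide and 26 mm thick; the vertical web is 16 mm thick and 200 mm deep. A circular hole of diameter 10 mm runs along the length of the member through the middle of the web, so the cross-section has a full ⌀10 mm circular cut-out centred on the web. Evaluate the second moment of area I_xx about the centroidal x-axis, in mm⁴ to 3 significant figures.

I_xx ≈ 2.99 × 10⁷ mm⁴

Decompose the section into non-overlapping parts with the origin at the bottom-left of its bounding rectangle.
Flange: 110 × 26, A = 2 860 mm², y = 13 mm, Ī = 161 113 mm⁴.
Web: 16 × 200, A = 3 200 mm², y = 126 mm, Ī = 10 666 667 mm⁴.
Hole (subtracted): ⌀10, A = 78.54 mm², y = 126 mm, Ī = 490.87 mm⁴.
Centroid: ȳ = ΣA·y / ΣA = 71.97 mm.
Transfer each piece to the centroidal x-axis using Ī + A·d² with d = y − 71.97:
  flange: d = -58.97 mm → contributes +10 106 555 mm⁴
  web: d = 54.03 mm → contributes +20 008 336 mm⁴
  hole: d = 54.03 mm → contributes −229 770 mm⁴
Total I = 29 885 122 mm⁴.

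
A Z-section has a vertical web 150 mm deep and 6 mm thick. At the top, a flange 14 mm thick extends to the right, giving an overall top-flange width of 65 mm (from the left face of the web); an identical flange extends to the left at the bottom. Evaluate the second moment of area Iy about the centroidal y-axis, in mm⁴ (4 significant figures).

Iy ≈ 2.227 × 10⁶ mm⁴

Treat the section as a set of non-overlapping primitives; coordinates are from the bounding-box lower-left.
Web: 6 × 150, A = 900 mm², x = 62 mm, Ī = 2 700 mm⁴.
Top flange (beyond web): 59 × 14, A = 826 mm², x = 94.5 mm, Ī = 239 609 mm⁴.
Bottom flange (beyond web): 59 × 14, A = 826 mm², x = 29.5 mm, Ī = 239 609 mm⁴.
Centroid: x̄ = ΣA·x / ΣA = 62 mm.
Transfer each piece to the centroidal y-axis using Ī + A·d² with d = x − 62:
  web: d = 0 mm → contributes +2 700 mm⁴
  top flange (beyond web): d = 32.5 mm → contributes +1 112 071 mm⁴
  bottom flange (beyond web): d = -32.5 mm → contributes +1 112 071 mm⁴
Total I = 2 226 843 mm⁴.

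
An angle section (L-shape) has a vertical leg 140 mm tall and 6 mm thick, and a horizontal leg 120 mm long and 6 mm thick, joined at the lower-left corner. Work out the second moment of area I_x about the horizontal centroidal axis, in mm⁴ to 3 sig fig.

I_x ≈ 3.07 × 10⁶ mm⁴

Split into non-overlapping primitives; take the origin at the lower-left of the bounding box.
Vertical leg: 6 × 140, A = 840 mm², y = 70 mm, Ī = 1 372 000 mm⁴.
Horizontal leg (remainder): 114 × 6, A = 684 mm², y = 3 mm, Ī = 2 052 mm⁴.
Centroid: ȳ = ΣA·y / ΣA = 39.929 mm.
Transfer each piece to the horizontal centroidal axis using Ī + A·d² with d = y − 39.929:
  vertical leg: d = 30.071 mm → contributes +2 131 576 mm⁴
  horizontal leg (remainder): d = -36.929 mm → contributes +934 864 mm⁴
Total I = 3 066 440 mm⁴.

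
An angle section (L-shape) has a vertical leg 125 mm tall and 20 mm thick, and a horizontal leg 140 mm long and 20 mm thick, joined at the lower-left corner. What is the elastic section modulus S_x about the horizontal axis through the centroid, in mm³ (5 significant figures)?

S_x ≈ 7.6067 × 10⁴ mm³

Treat the section as a set of non-overlapping primitives; coordinates are from the bounding-box lower-left.
Vertical leg: 20 × 125, A = 2 500 mm², y = 62.5 mm, Ī = 3 255 208 mm⁴.
Horizontal leg (remainder): 120 × 20, A = 2 400 mm², y = 10 mm, Ī = 80 000 mm⁴.
Centroid: ȳ = ΣA·y / ΣA = 36.78571 mm.
Transfer each piece to the horizontal axis through the centroid using Ī + A·d² with d = y − 36.78571:
  vertical leg: d = 25.71429 mm → contributes +4 908 270 mm⁴
  horizontal leg (remainder): d = -26.78571 mm → contributes +1 801 939 mm⁴
Total I = 6 710 208 mm⁴.
Extreme fibre distance c = 88.21429 mm; S = I/c = 76067.14 mm³.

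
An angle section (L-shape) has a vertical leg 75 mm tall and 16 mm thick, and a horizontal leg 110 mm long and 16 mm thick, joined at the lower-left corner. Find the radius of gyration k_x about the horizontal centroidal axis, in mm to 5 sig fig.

k_x ≈ 20.850 mm

Split into non-overlapping primitives; take the origin at the lower-left of the bounding box.
Vertical leg: 16 × 75, A = 1 200 mm², y = 37.5 mm, Ī = 562 500 mm⁴.
Horizontal leg (remainder): 94 × 16, A = 1 504 mm², y = 8 mm, Ī = 32085.33 mm⁴.
Centroid: ȳ = ΣA·y / ΣA = 21.09172 mm.
Transfer each piece to the horizontal centroidal axis using Ī + A·d² with d = y − 21.09172:
  vertical leg: d = 16.40828 mm → contributes +885578.1 mm⁴
  horizontal leg (remainder): d = -13.09172 mm → contributes +289860.4 mm⁴
Total I = 1 175 439 mm⁴.
Radius of gyration: k = √(I/A) = √(1 175 439 / 2 704) = 20.84955 mm.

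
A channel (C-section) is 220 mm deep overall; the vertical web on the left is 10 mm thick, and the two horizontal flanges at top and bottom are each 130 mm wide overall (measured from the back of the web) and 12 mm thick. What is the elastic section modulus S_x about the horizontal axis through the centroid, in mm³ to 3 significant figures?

Treat the section as a set of non-overlapping primitives; coordinates are from the bounding-box lower-left.
Web: 10 × 220, A = 2 200 mm², y = 110 mm, Ī = 8 873 333 mm⁴.
Top flange (beyond web): 120 × 12, A = 1 440 mm², y = 214 mm, Ī = 17 280 mm⁴.
Bottom flange (beyond web): 120 × 12, A = 1 440 mm², y = 6 mm, Ī = 17 280 mm⁴.
By symmetry the centroid is at mid-height, ȳ = 110 mm.
Transfer each piece to the horizontal axis through the centroid using Ī + A·d² with d = y − 110:
  web: d = 0 mm → contributes +8 873 333 mm⁴
  top flange (beyond web): d = 104 mm → contributes +15 592 320 mm⁴
  bottom flange (beyond web): d = -104 mm → contributes +15 592 320 mm⁴
Total I = 40 057 973 mm⁴.
Extreme fibre distance c = 110 mm; S = I/c = 364 163 mm³.

S_x ≈ 3.64 × 10⁵ mm³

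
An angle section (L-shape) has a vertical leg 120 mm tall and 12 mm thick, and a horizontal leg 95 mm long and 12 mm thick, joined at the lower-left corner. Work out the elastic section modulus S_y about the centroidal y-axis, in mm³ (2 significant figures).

S_y ≈ 2.8 × 10⁴ mm³

Split into non-overlapping primitives; take the origin at the lower-left of the bounding box.
Vertical leg: 12 × 120, A = 1 440 mm², x = 6 mm, Ī = 17 280 mm⁴.
Horizontal leg (remainder): 83 × 12, A = 996 mm², x = 53.5 mm, Ī = 571 787 mm⁴.
Centroid: x̄ = ΣA·x / ΣA = 25.42 mm.
Transfer each piece to the centroidal y-axis using Ī + A·d² with d = x − 25.42:
  vertical leg: d = -19.42 mm → contributes +560 423 mm⁴
  horizontal leg (remainder): d = 28.08 mm → contributes +1 357 053 mm⁴
Total I = 1 917 476 mm⁴.
Extreme fibre distance c = 69.58 mm; S = I/c = 27 558 mm³.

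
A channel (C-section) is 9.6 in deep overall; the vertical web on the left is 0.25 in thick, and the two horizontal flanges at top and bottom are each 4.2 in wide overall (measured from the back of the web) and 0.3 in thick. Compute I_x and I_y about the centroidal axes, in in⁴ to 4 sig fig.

I_x ≈ 69.70 in⁴, I_y ≈ 8.353 in⁴

Treat the section as a set of non-overlapping primitives; coordinates are from the bounding-box lower-left.
Web: 0.25 × 9.6, A = 2.4 in², y = 4.8 in, Ī = 18.432 in⁴.
Top flange (beyond web): 3.95 × 0.3, A = 1.185 in², y = 9.45 in, Ī = 0.0088875 in⁴.
Bottom flange (beyond web): 3.95 × 0.3, A = 1.185 in², y = 0.15 in, Ī = 0.0088875 in⁴.
By symmetry the centroid is at mid-height, ȳ = 4.8 in.
Transfer each piece to the centroidal x-axis using Ī + A·d² with d = y − 4.8:
  web: d = 0 in → contributes +18.432 in⁴
  top flange (beyond web): d = 4.65 in → contributes +25.6316 in⁴
  bottom flange (beyond web): d = -4.65 in → contributes +25.6316 in⁴
Total I = 69.6951 in⁴.
For the y-axis: x̄ = 1.1684 in.
Repeating about the centroidal y-axis gives I_y = 8.35271 in⁴.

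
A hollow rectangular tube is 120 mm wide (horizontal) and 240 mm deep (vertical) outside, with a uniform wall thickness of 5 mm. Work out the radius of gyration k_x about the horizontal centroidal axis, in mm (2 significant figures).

k_x ≈ 87 mm

Break the section into simple shapes (no overlaps), measuring from the bottom-left corner of the bounding box.
Outer rectangle: 120 × 240, A = 28 800 mm², y = 120 mm, Ī = 138 240 000 mm⁴.
Inner void (subtracted): 110 × 230, A = 25 300 mm², y = 120 mm, Ī = 111 530 833 mm⁴.
By symmetry the centroid is at mid-height, ȳ = 120 mm.
All pieces are centred on the horizontal centroidal axis, so I = ΣĪ (holes subtracted) = 26 709 167 mm⁴.
Radius of gyration: k = √(I/A) = √(26 709 167 / 3 500) = 87.36 mm.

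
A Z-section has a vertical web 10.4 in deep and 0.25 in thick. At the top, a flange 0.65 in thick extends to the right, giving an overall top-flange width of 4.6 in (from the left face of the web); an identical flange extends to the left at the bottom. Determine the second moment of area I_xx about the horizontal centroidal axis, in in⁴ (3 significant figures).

Decompose the section into non-overlapping parts with the origin at the bottom-left of its bounding rectangle.
Web: 0.25 × 10.4, A = 2.6 in², y = 5.2 in, Ī = 23.435 in⁴.
Top flange (beyond web): 4.35 × 0.65, A = 2.8275 in², y = 10.075 in, Ī = 0.099552 in⁴.
Bottom flange (beyond web): 4.35 × 0.65, A = 2.8275 in², y = 0.325 in, Ī = 0.099552 in⁴.
Centroid: ȳ = ΣA·y / ΣA = 5.2 in.
Transfer each piece to the horizontal centroidal axis using Ī + A·d² with d = y − 5.2:
  web: d = 0 in → contributes +23.435 in⁴
  top flange (beyond web): d = 4.875 in → contributes +67.297 in⁴
  bottom flange (beyond web): d = -4.875 in → contributes +67.297 in⁴
Total I = 158.03 in⁴.

I_xx ≈ 158 in⁴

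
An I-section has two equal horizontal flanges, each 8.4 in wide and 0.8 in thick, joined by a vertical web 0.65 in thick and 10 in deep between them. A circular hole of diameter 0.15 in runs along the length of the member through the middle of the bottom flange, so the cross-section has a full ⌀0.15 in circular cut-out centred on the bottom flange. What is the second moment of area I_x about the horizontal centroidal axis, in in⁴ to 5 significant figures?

Break the section into simple shapes (no overlaps), measuring from the bottom-left corner of the bounding box.
Bottom flange: 8.4 × 0.8, A = 6.72 in², y = 0.4 in, Ī = 0.3584 in⁴.
Web: 0.65 × 10, A = 6.5 in², y = 5.8 in, Ī = 54.16667 in⁴.
Top flange: 8.4 × 0.8, A = 6.72 in², y = 11.2 in, Ī = 0.3584 in⁴.
Hole (subtracted): ⌀0.15, A = 0.01767146 in², y = 0.4 in, Ī = 0.00002485049 in⁴.
Centroid: ȳ = ΣA·y / ΣA = 5.80479 in.
Transfer each piece to the horizontal centroidal axis using Ī + A·d² with d = y − 5.80479:
  bottom flange: d = -5.40479 in → contributes +196.6614 in⁴
  web: d = -0.004789896 in → contributes +54.16682 in⁴
  top flange: d = 5.39521 in → contributes +195.9661 in⁴
  hole: d = -5.40479 in → contributes −0.5162392 in⁴
Total I = 446.2781 in⁴.

I_x ≈ 446.28 in⁴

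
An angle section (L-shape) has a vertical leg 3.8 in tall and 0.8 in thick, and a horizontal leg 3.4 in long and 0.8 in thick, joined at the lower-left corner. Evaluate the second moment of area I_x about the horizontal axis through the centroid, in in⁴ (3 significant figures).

Break the section into simple shapes (no overlaps), measuring from the bottom-left corner of the bounding box.
Vertical leg: 0.8 × 3.8, A = 3.04 in², y = 1.9 in, Ī = 3.6581 in⁴.
Horizontal leg (remainder): 2.6 × 0.8, A = 2.08 in², y = 0.4 in, Ī = 0.11093 in⁴.
Centroid: ȳ = ΣA·y / ΣA = 1.2906 in.
Transfer each piece to the horizontal axis through the centroid using Ī + A·d² with d = y − 1.2906:
  vertical leg: d = 0.60938 in → contributes +4.787 in⁴
  horizontal leg (remainder): d = -0.89063 in → contributes +1.7608 in⁴
Total I = 6.5478 in⁴.

I_x ≈ 6.55 in⁴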